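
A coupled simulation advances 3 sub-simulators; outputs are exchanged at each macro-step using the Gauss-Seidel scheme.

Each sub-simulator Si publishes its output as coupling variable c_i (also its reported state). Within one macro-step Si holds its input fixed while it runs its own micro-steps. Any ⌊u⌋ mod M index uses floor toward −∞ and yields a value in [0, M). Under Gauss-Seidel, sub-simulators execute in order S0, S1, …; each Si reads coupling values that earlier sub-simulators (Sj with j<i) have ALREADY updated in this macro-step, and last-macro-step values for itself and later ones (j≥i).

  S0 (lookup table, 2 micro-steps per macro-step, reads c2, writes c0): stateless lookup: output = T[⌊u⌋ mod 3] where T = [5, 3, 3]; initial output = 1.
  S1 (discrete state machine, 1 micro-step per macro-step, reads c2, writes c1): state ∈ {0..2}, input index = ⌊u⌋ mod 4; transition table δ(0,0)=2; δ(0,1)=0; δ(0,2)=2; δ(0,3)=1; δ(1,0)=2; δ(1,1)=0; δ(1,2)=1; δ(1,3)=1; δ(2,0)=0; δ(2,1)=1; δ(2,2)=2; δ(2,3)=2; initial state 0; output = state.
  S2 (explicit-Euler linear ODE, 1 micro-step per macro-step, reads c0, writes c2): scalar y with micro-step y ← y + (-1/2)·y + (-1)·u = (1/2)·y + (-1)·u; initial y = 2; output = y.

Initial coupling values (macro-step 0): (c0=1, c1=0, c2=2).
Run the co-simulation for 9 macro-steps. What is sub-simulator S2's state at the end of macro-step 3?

S2 state at macro-step 3 = -5

macro 1: S0 reads c2=2 → after 2×micro: 3; S1 reads c2=2 → after 1×micro: 2; S2 reads c0=3 → after 1×micro: -2 ⇒ (c0=3, c1=2, c2=-2)
macro 2: S0 reads c2=-2 → after 2×micro: 3; S1 reads c2=-2 → after 1×micro: 2; S2 reads c0=3 → after 1×micro: -4 ⇒ (c0=3, c1=2, c2=-4)
macro 3: S0 reads c2=-4 → after 2×micro: 3; S1 reads c2=-4 → after 1×micro: 0; S2 reads c0=3 → after 1×micro: -5 ⇒ (c0=3, c1=0, c2=-5)
macro 4: S0 reads c2=-5 → after 2×micro: 3; S1 reads c2=-5 → after 1×micro: 1; S2 reads c0=3 → after 1×micro: -11/2 ⇒ (c0=3, c1=1, c2=-11/2)
macro 5: S0 reads c2=-11/2 → after 2×micro: 5; S1 reads c2=-11/2 → after 1×micro: 1; S2 reads c0=5 → after 1×micro: -31/4 ⇒ (c0=5, c1=1, c2=-31/4)
macro 6: S0 reads c2=-31/4 → after 2×micro: 3; S1 reads c2=-31/4 → after 1×micro: 2; S2 reads c0=3 → after 1×micro: -55/8 ⇒ (c0=3, c1=2, c2=-55/8)
macro 7: S0 reads c2=-55/8 → after 2×micro: 3; S1 reads c2=-55/8 → after 1×micro: 1; S2 reads c0=3 → after 1×micro: -103/16 ⇒ (c0=3, c1=1, c2=-103/16)
macro 8: S0 reads c2=-103/16 → after 2×micro: 3; S1 reads c2=-103/16 → after 1×micro: 0; S2 reads c0=3 → after 1×micro: -199/32 ⇒ (c0=3, c1=0, c2=-199/32)
macro 9: S0 reads c2=-199/32 → after 2×micro: 3; S1 reads c2=-199/32 → after 1×micro: 0; S2 reads c0=3 → after 1×micro: -391/64 ⇒ (c0=3, c1=0, c2=-391/64)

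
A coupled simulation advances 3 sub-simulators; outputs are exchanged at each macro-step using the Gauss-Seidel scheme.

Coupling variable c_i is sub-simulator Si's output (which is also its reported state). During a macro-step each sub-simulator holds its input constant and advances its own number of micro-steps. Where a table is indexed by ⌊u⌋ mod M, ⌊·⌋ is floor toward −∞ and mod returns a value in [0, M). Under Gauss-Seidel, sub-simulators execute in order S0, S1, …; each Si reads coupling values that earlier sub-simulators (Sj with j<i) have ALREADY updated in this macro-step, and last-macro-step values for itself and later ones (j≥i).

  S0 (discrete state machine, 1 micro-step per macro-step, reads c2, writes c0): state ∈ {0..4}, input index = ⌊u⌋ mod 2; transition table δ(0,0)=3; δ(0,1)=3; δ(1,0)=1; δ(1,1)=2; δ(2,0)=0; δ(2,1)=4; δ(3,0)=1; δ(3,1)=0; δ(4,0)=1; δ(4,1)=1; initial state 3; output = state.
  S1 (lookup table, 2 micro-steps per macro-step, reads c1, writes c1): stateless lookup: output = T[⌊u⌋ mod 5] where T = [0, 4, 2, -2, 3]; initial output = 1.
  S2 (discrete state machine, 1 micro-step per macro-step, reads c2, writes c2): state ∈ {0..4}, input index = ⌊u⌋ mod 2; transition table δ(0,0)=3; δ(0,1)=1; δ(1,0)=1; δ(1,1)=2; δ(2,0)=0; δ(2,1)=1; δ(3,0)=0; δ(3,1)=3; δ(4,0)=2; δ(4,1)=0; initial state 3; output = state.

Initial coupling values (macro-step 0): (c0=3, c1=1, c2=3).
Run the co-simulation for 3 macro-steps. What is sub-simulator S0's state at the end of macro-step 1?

S0 state at macro-step 1 = 0

macro 1: S0 reads c2=3 → after 1×micro: 0; S1 reads c1=1 → after 2×micro: 4; S2 reads c2=3 → after 1×micro: 3 ⇒ (c0=0, c1=4, c2=3)
macro 2: S0 reads c2=3 → after 1×micro: 3; S1 reads c1=4 → after 2×micro: 3; S2 reads c2=3 → after 1×micro: 3 ⇒ (c0=3, c1=3, c2=3)
macro 3: S0 reads c2=3 → after 1×micro: 0; S1 reads c1=3 → after 2×micro: -2; S2 reads c2=3 → after 1×micro: 3 ⇒ (c0=0, c1=-2, c2=3)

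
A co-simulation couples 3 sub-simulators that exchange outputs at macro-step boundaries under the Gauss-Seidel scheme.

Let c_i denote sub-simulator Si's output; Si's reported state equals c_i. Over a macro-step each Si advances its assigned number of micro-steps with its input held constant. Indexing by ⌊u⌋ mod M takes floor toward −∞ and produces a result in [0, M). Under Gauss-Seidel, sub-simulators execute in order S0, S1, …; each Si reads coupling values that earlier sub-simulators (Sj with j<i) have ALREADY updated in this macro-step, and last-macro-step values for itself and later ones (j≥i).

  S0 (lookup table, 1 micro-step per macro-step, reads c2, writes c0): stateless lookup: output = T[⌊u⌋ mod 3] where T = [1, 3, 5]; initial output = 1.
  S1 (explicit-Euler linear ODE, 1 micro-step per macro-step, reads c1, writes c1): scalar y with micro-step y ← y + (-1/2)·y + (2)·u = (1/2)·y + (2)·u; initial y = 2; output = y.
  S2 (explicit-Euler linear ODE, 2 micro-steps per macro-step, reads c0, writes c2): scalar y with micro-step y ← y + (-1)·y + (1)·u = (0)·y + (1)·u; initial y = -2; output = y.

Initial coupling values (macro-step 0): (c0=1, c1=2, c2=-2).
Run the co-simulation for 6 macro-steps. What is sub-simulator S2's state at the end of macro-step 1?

S2 state at macro-step 1 = 3

macro 1: S0 reads c2=-2 → after 1×micro: 3; S1 reads c1=2 → after 1×micro: 5; S2 reads c0=3 → after 2×micro: 3 ⇒ (c0=3, c1=5, c2=3)
macro 2: S0 reads c2=3 → after 1×micro: 1; S1 reads c1=5 → after 1×micro: 25/2; S2 reads c0=1 → after 2×micro: 1 ⇒ (c0=1, c1=25/2, c2=1)
macro 3: S0 reads c2=1 → after 1×micro: 3; S1 reads c1=25/2 → after 1×micro: 125/4; S2 reads c0=3 → after 2×micro: 3 ⇒ (c0=3, c1=125/4, c2=3)
macro 4: S0 reads c2=3 → after 1×micro: 1; S1 reads c1=125/4 → after 1×micro: 625/8; S2 reads c0=1 → after 2×micro: 1 ⇒ (c0=1, c1=625/8, c2=1)
macro 5: S0 reads c2=1 → after 1×micro: 3; S1 reads c1=625/8 → after 1×micro: 3125/16; S2 reads c0=3 → after 2×micro: 3 ⇒ (c0=3, c1=3125/16, c2=3)
macro 6: S0 reads c2=3 → after 1×micro: 1; S1 reads c1=3125/16 → after 1×micro: 15625/32; S2 reads c0=1 → after 2×micro: 1 ⇒ (c0=1, c1=15625/32, c2=1)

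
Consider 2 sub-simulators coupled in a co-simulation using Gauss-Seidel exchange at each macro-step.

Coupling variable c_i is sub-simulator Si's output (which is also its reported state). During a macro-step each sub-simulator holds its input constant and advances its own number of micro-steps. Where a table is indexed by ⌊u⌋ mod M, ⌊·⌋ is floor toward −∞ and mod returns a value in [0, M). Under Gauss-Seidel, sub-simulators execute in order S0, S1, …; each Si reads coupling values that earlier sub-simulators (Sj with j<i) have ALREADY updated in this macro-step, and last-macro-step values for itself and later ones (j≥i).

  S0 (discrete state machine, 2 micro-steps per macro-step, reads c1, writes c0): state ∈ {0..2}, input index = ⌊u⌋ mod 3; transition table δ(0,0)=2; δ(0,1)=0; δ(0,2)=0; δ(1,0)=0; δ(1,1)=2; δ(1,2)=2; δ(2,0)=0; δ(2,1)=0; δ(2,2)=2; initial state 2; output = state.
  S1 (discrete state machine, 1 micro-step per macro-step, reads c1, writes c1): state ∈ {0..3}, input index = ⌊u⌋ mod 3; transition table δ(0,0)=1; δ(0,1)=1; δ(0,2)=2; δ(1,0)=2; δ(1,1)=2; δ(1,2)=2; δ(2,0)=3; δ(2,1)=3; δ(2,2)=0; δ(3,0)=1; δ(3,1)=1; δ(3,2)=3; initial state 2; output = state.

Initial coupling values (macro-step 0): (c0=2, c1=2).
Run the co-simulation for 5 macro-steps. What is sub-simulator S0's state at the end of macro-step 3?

macro 1: S0 reads c1=2 → after 2×micro: 2; S1 reads c1=2 → after 1×micro: 0 ⇒ (c0=2, c1=0)
macro 2: S0 reads c1=0 → after 2×micro: 2; S1 reads c1=0 → after 1×micro: 1 ⇒ (c0=2, c1=1)
macro 3: S0 reads c1=1 → after 2×micro: 0; S1 reads c1=1 → after 1×micro: 2 ⇒ (c0=0, c1=2)
macro 4: S0 reads c1=2 → after 2×micro: 0; S1 reads c1=2 → after 1×micro: 0 ⇒ (c0=0, c1=0)
macro 5: S0 reads c1=0 → after 2×micro: 0; S1 reads c1=0 → after 1×micro: 1 ⇒ (c0=0, c1=1)

S0 state at macro-step 3 = 0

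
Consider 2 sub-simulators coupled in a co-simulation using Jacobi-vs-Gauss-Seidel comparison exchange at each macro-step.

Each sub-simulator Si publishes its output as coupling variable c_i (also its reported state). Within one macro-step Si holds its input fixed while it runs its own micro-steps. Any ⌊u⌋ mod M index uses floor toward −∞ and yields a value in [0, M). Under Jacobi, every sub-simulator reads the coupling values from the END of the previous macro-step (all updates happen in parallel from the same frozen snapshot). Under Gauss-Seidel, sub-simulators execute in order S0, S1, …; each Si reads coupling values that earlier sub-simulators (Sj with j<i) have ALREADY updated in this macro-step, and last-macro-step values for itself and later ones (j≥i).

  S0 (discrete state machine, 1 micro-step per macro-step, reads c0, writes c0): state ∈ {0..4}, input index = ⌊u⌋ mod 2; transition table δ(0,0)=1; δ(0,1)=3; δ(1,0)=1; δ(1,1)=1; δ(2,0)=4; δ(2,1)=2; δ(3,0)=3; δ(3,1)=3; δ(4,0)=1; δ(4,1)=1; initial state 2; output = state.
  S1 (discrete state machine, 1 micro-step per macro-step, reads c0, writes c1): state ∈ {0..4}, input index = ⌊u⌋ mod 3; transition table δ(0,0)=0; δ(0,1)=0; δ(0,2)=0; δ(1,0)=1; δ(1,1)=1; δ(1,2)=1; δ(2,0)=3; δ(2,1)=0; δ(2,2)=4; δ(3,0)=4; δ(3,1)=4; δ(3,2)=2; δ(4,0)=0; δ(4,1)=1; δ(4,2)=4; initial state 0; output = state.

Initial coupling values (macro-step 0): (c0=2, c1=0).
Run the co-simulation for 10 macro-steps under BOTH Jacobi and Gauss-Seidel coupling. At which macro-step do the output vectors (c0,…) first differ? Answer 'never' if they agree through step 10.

first divergence at macro-step: never

[Jacobi] macro 1: S0 reads c0=2 → after 1×micro: 4; S1 reads c0=2 → after 1×micro: 0 ⇒ (c0=4, c1=0)
[Jacobi] macro 2: S0 reads c0=4 → after 1×micro: 1; S1 reads c0=4 → after 1×micro: 0 ⇒ (c0=1, c1=0)
[Jacobi] macro 3: S0 reads c0=1 → after 1×micro: 1; S1 reads c0=1 → after 1×micro: 0 ⇒ (c0=1, c1=0)
[Jacobi] macro 4: S0 reads c0=1 → after 1×micro: 1; S1 reads c0=1 → after 1×micro: 0 ⇒ (c0=1, c1=0)
[Jacobi] macro 5: S0 reads c0=1 → after 1×micro: 1; S1 reads c0=1 → after 1×micro: 0 ⇒ (c0=1, c1=0)
[Jacobi] macro 6: S0 reads c0=1 → after 1×micro: 1; S1 reads c0=1 → after 1×micro: 0 ⇒ (c0=1, c1=0)
[Jacobi] macro 7: S0 reads c0=1 → after 1×micro: 1; S1 reads c0=1 → after 1×micro: 0 ⇒ (c0=1, c1=0)
[Jacobi] macro 8: S0 reads c0=1 → after 1×micro: 1; S1 reads c0=1 → after 1×micro: 0 ⇒ (c0=1, c1=0)
[Jacobi] macro 9: S0 reads c0=1 → after 1×micro: 1; S1 reads c0=1 → after 1×micro: 0 ⇒ (c0=1, c1=0)
[Jacobi] macro 10: S0 reads c0=1 → after 1×micro: 1; S1 reads c0=1 → after 1×micro: 0 ⇒ (c0=1, c1=0)
[Gauss-Seidel] macro 1: S0 reads c0=2 → after 1×micro: 4; S1 reads c0=4 → after 1×micro: 0 ⇒ (c0=4, c1=0)
[Gauss-Seidel] macro 2: S0 reads c0=4 → after 1×micro: 1; S1 reads c0=1 → after 1×micro: 0 ⇒ (c0=1, c1=0)
[Gauss-Seidel] macro 3: S0 reads c0=1 → after 1×micro: 1; S1 reads c0=1 → after 1×micro: 0 ⇒ (c0=1, c1=0)
[Gauss-Seidel] macro 4: S0 reads c0=1 → after 1×micro: 1; S1 reads c0=1 → after 1×micro: 0 ⇒ (c0=1, c1=0)
[Gauss-Seidel] macro 5: S0 reads c0=1 → after 1×micro: 1; S1 reads c0=1 → after 1×micro: 0 ⇒ (c0=1, c1=0)
[Gauss-Seidel] macro 6: S0 reads c0=1 → after 1×micro: 1; S1 reads c0=1 → after 1×micro: 0 ⇒ (c0=1, c1=0)
[Gauss-Seidel] macro 7: S0 reads c0=1 → after 1×micro: 1; S1 reads c0=1 → after 1×micro: 0 ⇒ (c0=1, c1=0)
[Gauss-Seidel] macro 8: S0 reads c0=1 → after 1×micro: 1; S1 reads c0=1 → after 1×micro: 0 ⇒ (c0=1, c1=0)
[Gauss-Seidel] macro 9: S0 reads c0=1 → after 1×micro: 1; S1 reads c0=1 → after 1×micro: 0 ⇒ (c0=1, c1=0)
[Gauss-Seidel] macro 10: S0 reads c0=1 → after 1×micro: 1; S1 reads c0=1 → after 1×micro: 0 ⇒ (c0=1, c1=0)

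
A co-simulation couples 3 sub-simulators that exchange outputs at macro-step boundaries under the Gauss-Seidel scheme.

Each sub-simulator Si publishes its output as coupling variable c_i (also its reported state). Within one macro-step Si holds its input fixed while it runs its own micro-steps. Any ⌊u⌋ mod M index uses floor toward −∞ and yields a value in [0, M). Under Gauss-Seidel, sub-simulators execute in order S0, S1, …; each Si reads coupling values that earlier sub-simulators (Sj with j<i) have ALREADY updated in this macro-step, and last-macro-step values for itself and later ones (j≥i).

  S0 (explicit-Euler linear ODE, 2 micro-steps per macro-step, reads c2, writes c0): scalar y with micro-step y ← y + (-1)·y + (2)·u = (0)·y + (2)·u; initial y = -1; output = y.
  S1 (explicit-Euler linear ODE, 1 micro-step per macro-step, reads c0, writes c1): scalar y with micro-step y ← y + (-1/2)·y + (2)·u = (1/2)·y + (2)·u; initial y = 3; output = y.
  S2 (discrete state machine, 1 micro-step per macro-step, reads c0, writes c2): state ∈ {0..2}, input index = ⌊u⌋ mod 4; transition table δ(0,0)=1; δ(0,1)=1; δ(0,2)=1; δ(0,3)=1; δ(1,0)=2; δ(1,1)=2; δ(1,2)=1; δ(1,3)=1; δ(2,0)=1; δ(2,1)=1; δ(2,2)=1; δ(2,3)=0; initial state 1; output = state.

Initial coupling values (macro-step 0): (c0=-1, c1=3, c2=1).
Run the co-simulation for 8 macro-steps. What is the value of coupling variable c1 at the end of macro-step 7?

macro 1: S0 reads c2=1 → after 2×micro: 2; S1 reads c0=2 → after 1×micro: 11/2; S2 reads c0=2 → after 1×micro: 1 ⇒ (c0=2, c1=11/2, c2=1)
macro 2: S0 reads c2=1 → after 2×micro: 2; S1 reads c0=2 → after 1×micro: 27/4; S2 reads c0=2 → after 1×micro: 1 ⇒ (c0=2, c1=27/4, c2=1)
macro 3: S0 reads c2=1 → after 2×micro: 2; S1 reads c0=2 → after 1×micro: 59/8; S2 reads c0=2 → after 1×micro: 1 ⇒ (c0=2, c1=59/8, c2=1)
macro 4: S0 reads c2=1 → after 2×micro: 2; S1 reads c0=2 → after 1×micro: 123/16; S2 reads c0=2 → after 1×micro: 1 ⇒ (c0=2, c1=123/16, c2=1)
macro 5: S0 reads c2=1 → after 2×micro: 2; S1 reads c0=2 → after 1×micro: 251/32; S2 reads c0=2 → after 1×micro: 1 ⇒ (c0=2, c1=251/32, c2=1)
macro 6: S0 reads c2=1 → after 2×micro: 2; S1 reads c0=2 → after 1×micro: 507/64; S2 reads c0=2 → after 1×micro: 1 ⇒ (c0=2, c1=507/64, c2=1)
macro 7: S0 reads c2=1 → after 2×micro: 2; S1 reads c0=2 → after 1×micro: 1019/128; S2 reads c0=2 → after 1×micro: 1 ⇒ (c0=2, c1=1019/128, c2=1)
macro 8: S0 reads c2=1 → after 2×micro: 2; S1 reads c0=2 → after 1×micro: 2043/256; S2 reads c0=2 → after 1×micro: 1 ⇒ (c0=2, c1=2043/256, c2=1)

c1 at macro-step 7 = 1019/128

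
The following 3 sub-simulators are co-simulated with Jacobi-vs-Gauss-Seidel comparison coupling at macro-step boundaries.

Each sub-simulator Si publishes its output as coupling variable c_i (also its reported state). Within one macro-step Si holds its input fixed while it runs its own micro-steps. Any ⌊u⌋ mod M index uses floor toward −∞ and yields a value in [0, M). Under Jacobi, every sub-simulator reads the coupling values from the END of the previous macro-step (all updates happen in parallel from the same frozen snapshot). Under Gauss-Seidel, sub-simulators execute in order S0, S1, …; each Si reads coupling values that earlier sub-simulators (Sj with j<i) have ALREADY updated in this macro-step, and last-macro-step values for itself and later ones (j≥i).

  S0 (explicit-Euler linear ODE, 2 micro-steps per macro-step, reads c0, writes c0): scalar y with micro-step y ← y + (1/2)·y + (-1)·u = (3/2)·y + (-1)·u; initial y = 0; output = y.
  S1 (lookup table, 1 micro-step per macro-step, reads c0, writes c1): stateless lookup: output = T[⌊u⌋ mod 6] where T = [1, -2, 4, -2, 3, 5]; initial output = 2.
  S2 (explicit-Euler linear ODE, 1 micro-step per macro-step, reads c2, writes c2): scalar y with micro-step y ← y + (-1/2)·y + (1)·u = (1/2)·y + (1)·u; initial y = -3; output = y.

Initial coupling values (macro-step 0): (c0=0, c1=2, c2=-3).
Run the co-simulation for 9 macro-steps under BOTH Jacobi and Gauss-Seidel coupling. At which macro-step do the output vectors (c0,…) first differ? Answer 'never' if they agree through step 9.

[Jacobi] macro 1: S0 reads c0=0 → after 2×micro: 0; S1 reads c0=0 → after 1×micro: 1; S2 reads c2=-3 → after 1×micro: -9/2 ⇒ (c0=0, c1=1, c2=-9/2)
[Jacobi] macro 2: S0 reads c0=0 → after 2×micro: 0; S1 reads c0=0 → after 1×micro: 1; S2 reads c2=-9/2 → after 1×micro: -27/4 ⇒ (c0=0, c1=1, c2=-27/4)
[Jacobi] macro 3: S0 reads c0=0 → after 2×micro: 0; S1 reads c0=0 → after 1×micro: 1; S2 reads c2=-27/4 → after 1×micro: -81/8 ⇒ (c0=0, c1=1, c2=-81/8)
[Jacobi] macro 4: S0 reads c0=0 → after 2×micro: 0; S1 reads c0=0 → after 1×micro: 1; S2 reads c2=-81/8 → after 1×micro: -243/16 ⇒ (c0=0, c1=1, c2=-243/16)
[Jacobi] macro 5: S0 reads c0=0 → after 2×micro: 0; S1 reads c0=0 → after 1×micro: 1; S2 reads c2=-243/16 → after 1×micro: -729/32 ⇒ (c0=0, c1=1, c2=-729/32)
[Jacobi] macro 6: S0 reads c0=0 → after 2×micro: 0; S1 reads c0=0 → after 1×micro: 1; S2 reads c2=-729/32 → after 1×micro: -2187/64 ⇒ (c0=0, c1=1, c2=-2187/64)
[Jacobi] macro 7: S0 reads c0=0 → after 2×micro: 0; S1 reads c0=0 → after 1×micro: 1; S2 reads c2=-2187/64 → after 1×micro: -6561/128 ⇒ (c0=0, c1=1, c2=-6561/128)
[Jacobi] macro 8: S0 reads c0=0 → after 2×micro: 0; S1 reads c0=0 → after 1×micro: 1; S2 reads c2=-6561/128 → after 1×micro: -19683/256 ⇒ (c0=0, c1=1, c2=-19683/256)
[Jacobi] macro 9: S0 reads c0=0 → after 2×micro: 0; S1 reads c0=0 → after 1×micro: 1; S2 reads c2=-19683/256 → after 1×micro: -59049/512 ⇒ (c0=0, c1=1, c2=-59049/512)
[Gauss-Seidel] macro 1: S0 reads c0=0 → after 2×micro: 0; S1 reads c0=0 → after 1×micro: 1; S2 reads c2=-3 → after 1×micro: -9/2 ⇒ (c0=0, c1=1, c2=-9/2)
[Gauss-Seidel] macro 2: S0 reads c0=0 → after 2×micro: 0; S1 reads c0=0 → after 1×micro: 1; S2 reads c2=-9/2 → after 1×micro: -27/4 ⇒ (c0=0, c1=1, c2=-27/4)
[Gauss-Seidel] macro 3: S0 reads c0=0 → after 2×micro: 0; S1 reads c0=0 → after 1×micro: 1; S2 reads c2=-27/4 → after 1×micro: -81/8 ⇒ (c0=0, c1=1, c2=-81/8)
[Gauss-Seidel] macro 4: S0 reads c0=0 → after 2×micro: 0; S1 reads c0=0 → after 1×micro: 1; S2 reads c2=-81/8 → after 1×micro: -243/16 ⇒ (c0=0, c1=1, c2=-243/16)
[Gauss-Seidel] macro 5: S0 reads c0=0 → after 2×micro: 0; S1 reads c0=0 → after 1×micro: 1; S2 reads c2=-243/16 → after 1×micro: -729/32 ⇒ (c0=0, c1=1, c2=-729/32)
[Gauss-Seidel] macro 6: S0 reads c0=0 → after 2×micro: 0; S1 reads c0=0 → after 1×micro: 1; S2 reads c2=-729/32 → after 1×micro: -2187/64 ⇒ (c0=0, c1=1, c2=-2187/64)
[Gauss-Seidel] macro 7: S0 reads c0=0 → after 2×micro: 0; S1 reads c0=0 → after 1×micro: 1; S2 reads c2=-2187/64 → after 1×micro: -6561/128 ⇒ (c0=0, c1=1, c2=-6561/128)
[Gauss-Seidel] macro 8: S0 reads c0=0 → after 2×micro: 0; S1 reads c0=0 → after 1×micro: 1; S2 reads c2=-6561/128 → after 1×micro: -19683/256 ⇒ (c0=0, c1=1, c2=-19683/256)
[Gauss-Seidel] macro 9: S0 reads c0=0 → after 2×micro: 0; S1 reads c0=0 → after 1×micro: 1; S2 reads c2=-19683/256 → after 1×micro: -59049/512 ⇒ (c0=0, c1=1, c2=-59049/512)

first divergence at macro-step: never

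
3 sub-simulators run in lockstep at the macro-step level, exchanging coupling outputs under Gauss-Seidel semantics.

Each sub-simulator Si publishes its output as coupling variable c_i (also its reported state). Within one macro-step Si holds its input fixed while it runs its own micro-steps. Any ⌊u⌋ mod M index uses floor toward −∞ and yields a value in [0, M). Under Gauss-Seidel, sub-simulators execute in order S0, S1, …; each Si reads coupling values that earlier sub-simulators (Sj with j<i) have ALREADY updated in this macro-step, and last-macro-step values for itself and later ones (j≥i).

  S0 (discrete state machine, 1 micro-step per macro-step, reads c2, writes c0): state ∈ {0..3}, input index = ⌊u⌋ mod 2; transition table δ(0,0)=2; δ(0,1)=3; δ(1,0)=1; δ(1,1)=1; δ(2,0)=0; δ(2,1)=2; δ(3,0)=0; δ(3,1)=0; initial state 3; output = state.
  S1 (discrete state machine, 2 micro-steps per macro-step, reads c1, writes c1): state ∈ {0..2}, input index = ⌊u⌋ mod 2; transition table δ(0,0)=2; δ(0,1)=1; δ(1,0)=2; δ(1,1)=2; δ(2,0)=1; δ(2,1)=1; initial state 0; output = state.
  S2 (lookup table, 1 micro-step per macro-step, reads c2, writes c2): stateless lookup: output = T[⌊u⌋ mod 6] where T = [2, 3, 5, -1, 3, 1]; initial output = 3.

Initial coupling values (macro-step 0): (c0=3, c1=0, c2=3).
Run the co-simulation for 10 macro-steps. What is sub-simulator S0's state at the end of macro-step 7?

macro 1: S0 reads c2=3 → after 1×micro: 0; S1 reads c1=0 → after 2×micro: 1; S2 reads c2=3 → after 1×micro: -1 ⇒ (c0=0, c1=1, c2=-1)
macro 2: S0 reads c2=-1 → after 1×micro: 3; S1 reads c1=1 → after 2×micro: 1; S2 reads c2=-1 → after 1×micro: 1 ⇒ (c0=3, c1=1, c2=1)
macro 3: S0 reads c2=1 → after 1×micro: 0; S1 reads c1=1 → after 2×micro: 1; S2 reads c2=1 → after 1×micro: 3 ⇒ (c0=0, c1=1, c2=3)
macro 4: S0 reads c2=3 → after 1×micro: 3; S1 reads c1=1 → after 2×micro: 1; S2 reads c2=3 → after 1×micro: -1 ⇒ (c0=3, c1=1, c2=-1)
macro 5: S0 reads c2=-1 → after 1×micro: 0; S1 reads c1=1 → after 2×micro: 1; S2 reads c2=-1 → after 1×micro: 1 ⇒ (c0=0, c1=1, c2=1)
macro 6: S0 reads c2=1 → after 1×micro: 3; S1 reads c1=1 → after 2×micro: 1; S2 reads c2=1 → after 1×micro: 3 ⇒ (c0=3, c1=1, c2=3)
macro 7: S0 reads c2=3 → after 1×micro: 0; S1 reads c1=1 → after 2×micro: 1; S2 reads c2=3 → after 1×micro: -1 ⇒ (c0=0, c1=1, c2=-1)
macro 8: S0 reads c2=-1 → after 1×micro: 3; S1 reads c1=1 → after 2×micro: 1; S2 reads c2=-1 → after 1×micro: 1 ⇒ (c0=3, c1=1, c2=1)
macro 9: S0 reads c2=1 → after 1×micro: 0; S1 reads c1=1 → after 2×micro: 1; S2 reads c2=1 → after 1×micro: 3 ⇒ (c0=0, c1=1, c2=3)
macro 10: S0 reads c2=3 → after 1×micro: 3; S1 reads c1=1 → after 2×micro: 1; S2 reads c2=3 → after 1×micro: -1 ⇒ (c0=3, c1=1, c2=-1)

S0 state at macro-step 7 = 0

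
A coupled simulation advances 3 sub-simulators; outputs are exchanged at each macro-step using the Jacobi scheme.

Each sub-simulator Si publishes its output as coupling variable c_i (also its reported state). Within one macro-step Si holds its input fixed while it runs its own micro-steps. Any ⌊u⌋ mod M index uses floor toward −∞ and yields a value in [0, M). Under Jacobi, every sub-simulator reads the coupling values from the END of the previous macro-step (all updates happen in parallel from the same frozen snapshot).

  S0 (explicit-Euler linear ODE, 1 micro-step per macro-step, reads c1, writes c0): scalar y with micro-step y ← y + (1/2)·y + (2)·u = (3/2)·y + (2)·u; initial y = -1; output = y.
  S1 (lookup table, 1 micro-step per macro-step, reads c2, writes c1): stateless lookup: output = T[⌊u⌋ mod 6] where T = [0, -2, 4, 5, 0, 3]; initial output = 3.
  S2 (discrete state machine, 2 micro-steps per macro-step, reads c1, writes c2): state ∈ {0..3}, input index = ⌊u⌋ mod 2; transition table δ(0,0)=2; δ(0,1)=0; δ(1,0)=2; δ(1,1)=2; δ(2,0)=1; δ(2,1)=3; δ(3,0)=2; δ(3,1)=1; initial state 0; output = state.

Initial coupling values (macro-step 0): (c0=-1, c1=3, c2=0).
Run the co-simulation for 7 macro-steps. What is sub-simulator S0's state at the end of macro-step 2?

S0 state at macro-step 2 = 27/4

macro 1: S0 reads c1=3 → after 1×micro: 9/2; S1 reads c2=0 → after 1×micro: 0; S2 reads c1=3 → after 2×micro: 0 ⇒ (c0=9/2, c1=0, c2=0)
macro 2: S0 reads c1=0 → after 1×micro: 27/4; S1 reads c2=0 → after 1×micro: 0; S2 reads c1=0 → after 2×micro: 1 ⇒ (c0=27/4, c1=0, c2=1)
macro 3: S0 reads c1=0 → after 1×micro: 81/8; S1 reads c2=1 → after 1×micro: -2; S2 reads c1=0 → after 2×micro: 1 ⇒ (c0=81/8, c1=-2, c2=1)
macro 4: S0 reads c1=-2 → after 1×micro: 179/16; S1 reads c2=1 → after 1×micro: -2; S2 reads c1=-2 → after 2×micro: 1 ⇒ (c0=179/16, c1=-2, c2=1)
macro 5: S0 reads c1=-2 → after 1×micro: 409/32; S1 reads c2=1 → after 1×micro: -2; S2 reads c1=-2 → after 2×micro: 1 ⇒ (c0=409/32, c1=-2, c2=1)
macro 6: S0 reads c1=-2 → after 1×micro: 971/64; S1 reads c2=1 → after 1×micro: -2; S2 reads c1=-2 → after 2×micro: 1 ⇒ (c0=971/64, c1=-2, c2=1)
macro 7: S0 reads c1=-2 → after 1×micro: 2401/128; S1 reads c2=1 → after 1×micro: -2; S2 reads c1=-2 → after 2×micro: 1 ⇒ (c0=2401/128, c1=-2, c2=1)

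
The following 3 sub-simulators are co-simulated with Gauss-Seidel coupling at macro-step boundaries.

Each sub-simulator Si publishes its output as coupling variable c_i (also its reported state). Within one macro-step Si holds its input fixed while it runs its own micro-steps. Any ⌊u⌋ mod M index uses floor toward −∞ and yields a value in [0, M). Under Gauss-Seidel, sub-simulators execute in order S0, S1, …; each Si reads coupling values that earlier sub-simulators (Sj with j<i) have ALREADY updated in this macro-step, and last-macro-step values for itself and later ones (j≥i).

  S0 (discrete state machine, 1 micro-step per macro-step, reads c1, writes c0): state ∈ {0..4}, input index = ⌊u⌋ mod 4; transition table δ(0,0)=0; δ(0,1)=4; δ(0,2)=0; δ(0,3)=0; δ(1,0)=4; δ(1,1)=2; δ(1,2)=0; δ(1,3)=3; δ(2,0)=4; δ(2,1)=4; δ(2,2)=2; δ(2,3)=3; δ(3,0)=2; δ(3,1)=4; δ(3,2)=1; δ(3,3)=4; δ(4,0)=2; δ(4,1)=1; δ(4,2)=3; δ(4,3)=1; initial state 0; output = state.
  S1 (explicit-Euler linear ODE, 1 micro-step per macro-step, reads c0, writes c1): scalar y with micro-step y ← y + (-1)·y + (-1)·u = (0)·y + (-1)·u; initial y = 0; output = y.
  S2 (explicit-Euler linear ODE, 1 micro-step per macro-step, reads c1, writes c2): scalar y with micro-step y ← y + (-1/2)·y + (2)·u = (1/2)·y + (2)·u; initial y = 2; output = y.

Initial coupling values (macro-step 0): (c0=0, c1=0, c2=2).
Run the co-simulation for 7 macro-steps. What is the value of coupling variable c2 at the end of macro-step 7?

macro 1: S0 reads c1=0 → after 1×micro: 0; S1 reads c0=0 → after 1×micro: 0; S2 reads c1=0 → after 1×micro: 1 ⇒ (c0=0, c1=0, c2=1)
macro 2: S0 reads c1=0 → after 1×micro: 0; S1 reads c0=0 → after 1×micro: 0; S2 reads c1=0 → after 1×micro: 1/2 ⇒ (c0=0, c1=0, c2=1/2)
macro 3: S0 reads c1=0 → after 1×micro: 0; S1 reads c0=0 → after 1×micro: 0; S2 reads c1=0 → after 1×micro: 1/4 ⇒ (c0=0, c1=0, c2=1/4)
macro 4: S0 reads c1=0 → after 1×micro: 0; S1 reads c0=0 → after 1×micro: 0; S2 reads c1=0 → after 1×micro: 1/8 ⇒ (c0=0, c1=0, c2=1/8)
macro 5: S0 reads c1=0 → after 1×micro: 0; S1 reads c0=0 → after 1×micro: 0; S2 reads c1=0 → after 1×micro: 1/16 ⇒ (c0=0, c1=0, c2=1/16)
macro 6: S0 reads c1=0 → after 1×micro: 0; S1 reads c0=0 → after 1×micro: 0; S2 reads c1=0 → after 1×micro: 1/32 ⇒ (c0=0, c1=0, c2=1/32)
macro 7: S0 reads c1=0 → after 1×micro: 0; S1 reads c0=0 → after 1×micro: 0; S2 reads c1=0 → after 1×micro: 1/64 ⇒ (c0=0, c1=0, c2=1/64)

c2 at macro-step 7 = 1/64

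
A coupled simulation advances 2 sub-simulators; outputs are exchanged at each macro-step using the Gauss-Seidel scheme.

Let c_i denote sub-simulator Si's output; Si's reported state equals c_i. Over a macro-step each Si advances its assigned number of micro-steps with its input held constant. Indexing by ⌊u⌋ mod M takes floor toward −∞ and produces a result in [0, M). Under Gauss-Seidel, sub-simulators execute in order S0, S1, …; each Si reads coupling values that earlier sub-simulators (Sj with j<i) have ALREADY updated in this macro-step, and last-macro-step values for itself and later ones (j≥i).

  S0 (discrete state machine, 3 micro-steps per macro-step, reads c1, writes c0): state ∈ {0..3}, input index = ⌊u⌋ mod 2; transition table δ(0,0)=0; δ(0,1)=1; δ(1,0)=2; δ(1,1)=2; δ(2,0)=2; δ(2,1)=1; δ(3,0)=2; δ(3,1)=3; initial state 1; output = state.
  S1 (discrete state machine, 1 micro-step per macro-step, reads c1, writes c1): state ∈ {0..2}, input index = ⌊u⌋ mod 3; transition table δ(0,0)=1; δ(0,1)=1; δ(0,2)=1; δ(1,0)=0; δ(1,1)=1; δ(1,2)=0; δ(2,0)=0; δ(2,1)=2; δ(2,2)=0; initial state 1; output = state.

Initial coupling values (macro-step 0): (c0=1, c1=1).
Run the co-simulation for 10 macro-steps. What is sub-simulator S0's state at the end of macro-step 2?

S0 state at macro-step 2 = 1

macro 1: S0 reads c1=1 → after 3×micro: 2; S1 reads c1=1 → after 1×micro: 1 ⇒ (c0=2, c1=1)
macro 2: S0 reads c1=1 → after 3×micro: 1; S1 reads c1=1 → after 1×micro: 1 ⇒ (c0=1, c1=1)
macro 3: S0 reads c1=1 → after 3×micro: 2; S1 reads c1=1 → after 1×micro: 1 ⇒ (c0=2, c1=1)
macro 4: S0 reads c1=1 → after 3×micro: 1; S1 reads c1=1 → after 1×micro: 1 ⇒ (c0=1, c1=1)
macro 5: S0 reads c1=1 → after 3×micro: 2; S1 reads c1=1 → after 1×micro: 1 ⇒ (c0=2, c1=1)
macro 6: S0 reads c1=1 → after 3×micro: 1; S1 reads c1=1 → after 1×micro: 1 ⇒ (c0=1, c1=1)
macro 7: S0 reads c1=1 → after 3×micro: 2; S1 reads c1=1 → after 1×micro: 1 ⇒ (c0=2, c1=1)
macro 8: S0 reads c1=1 → after 3×micro: 1; S1 reads c1=1 → after 1×micro: 1 ⇒ (c0=1, c1=1)
macro 9: S0 reads c1=1 → after 3×micro: 2; S1 reads c1=1 → after 1×micro: 1 ⇒ (c0=2, c1=1)
macro 10: S0 reads c1=1 → after 3×micro: 1; S1 reads c1=1 → after 1×micro: 1 ⇒ (c0=1, c1=1)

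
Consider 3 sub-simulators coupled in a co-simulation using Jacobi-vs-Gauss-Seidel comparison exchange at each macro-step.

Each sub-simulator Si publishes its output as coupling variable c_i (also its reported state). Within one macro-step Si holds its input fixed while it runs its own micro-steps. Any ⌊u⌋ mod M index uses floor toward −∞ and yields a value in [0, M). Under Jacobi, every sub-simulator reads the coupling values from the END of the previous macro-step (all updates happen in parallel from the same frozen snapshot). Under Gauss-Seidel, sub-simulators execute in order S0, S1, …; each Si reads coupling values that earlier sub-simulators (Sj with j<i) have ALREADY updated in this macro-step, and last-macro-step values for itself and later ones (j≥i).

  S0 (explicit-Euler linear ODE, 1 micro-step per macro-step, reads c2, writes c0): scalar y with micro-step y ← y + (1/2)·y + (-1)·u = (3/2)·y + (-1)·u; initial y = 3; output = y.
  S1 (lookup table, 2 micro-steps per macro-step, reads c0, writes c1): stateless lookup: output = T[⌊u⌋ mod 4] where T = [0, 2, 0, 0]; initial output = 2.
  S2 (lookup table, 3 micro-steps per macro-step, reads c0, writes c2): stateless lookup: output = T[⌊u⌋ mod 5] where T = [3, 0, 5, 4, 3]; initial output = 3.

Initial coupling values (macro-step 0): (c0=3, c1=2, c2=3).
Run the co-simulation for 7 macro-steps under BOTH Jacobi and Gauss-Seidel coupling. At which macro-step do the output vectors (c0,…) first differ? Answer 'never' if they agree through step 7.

[Jacobi] macro 1: S0 reads c2=3 → after 1×micro: 3/2; S1 reads c0=3 → after 2×micro: 0; S2 reads c0=3 → after 3×micro: 4 ⇒ (c0=3/2, c1=0, c2=4)
[Jacobi] macro 2: S0 reads c2=4 → after 1×micro: -7/4; S1 reads c0=3/2 → after 2×micro: 2; S2 reads c0=3/2 → after 3×micro: 0 ⇒ (c0=-7/4, c1=2, c2=0)
[Jacobi] macro 3: S0 reads c2=0 → after 1×micro: -21/8; S1 reads c0=-7/4 → after 2×micro: 0; S2 reads c0=-7/4 → after 3×micro: 4 ⇒ (c0=-21/8, c1=0, c2=4)
[Jacobi] macro 4: S0 reads c2=4 → after 1×micro: -127/16; S1 reads c0=-21/8 → after 2×micro: 2; S2 reads c0=-21/8 → after 3×micro: 5 ⇒ (c0=-127/16, c1=2, c2=5)
[Jacobi] macro 5: S0 reads c2=5 → after 1×micro: -541/32; S1 reads c0=-127/16 → after 2×micro: 0; S2 reads c0=-127/16 → after 3×micro: 5 ⇒ (c0=-541/32, c1=0, c2=5)
[Jacobi] macro 6: S0 reads c2=5 → after 1×micro: -1943/64; S1 reads c0=-541/32 → after 2×micro: 0; S2 reads c0=-541/32 → after 3×micro: 4 ⇒ (c0=-1943/64, c1=0, c2=4)
[Jacobi] macro 7: S0 reads c2=4 → after 1×micro: -6341/128; S1 reads c0=-1943/64 → after 2×micro: 2; S2 reads c0=-1943/64 → after 3×micro: 3 ⇒ (c0=-6341/128, c1=2, c2=3)
[Gauss-Seidel] macro 1: S0 reads c2=3 → after 1×micro: 3/2; S1 reads c0=3/2 → after 2×micro: 2; S2 reads c0=3/2 → after 3×micro: 0 ⇒ (c0=3/2, c1=2, c2=0)
[Gauss-Seidel] macro 2: S0 reads c2=0 → after 1×micro: 9/4; S1 reads c0=9/4 → after 2×micro: 0; S2 reads c0=9/4 → after 3×micro: 5 ⇒ (c0=9/4, c1=0, c2=5)
[Gauss-Seidel] macro 3: S0 reads c2=5 → after 1×micro: -13/8; S1 reads c0=-13/8 → after 2×micro: 0; S2 reads c0=-13/8 → after 3×micro: 4 ⇒ (c0=-13/8, c1=0, c2=4)
[Gauss-Seidel] macro 4: S0 reads c2=4 → after 1×micro: -103/16; S1 reads c0=-103/16 → after 2×micro: 2; S2 reads c0=-103/16 → after 3×micro: 4 ⇒ (c0=-103/16, c1=2, c2=4)
[Gauss-Seidel] macro 5: S0 reads c2=4 → after 1×micro: -437/32; S1 reads c0=-437/32 → after 2×micro: 0; S2 reads c0=-437/32 → after 3×micro: 0 ⇒ (c0=-437/32, c1=0, c2=0)
[Gauss-Seidel] macro 6: S0 reads c2=0 → after 1×micro: -1311/64; S1 reads c0=-1311/64 → after 2×micro: 0; S2 reads c0=-1311/64 → after 3×micro: 3 ⇒ (c0=-1311/64, c1=0, c2=3)
[Gauss-Seidel] macro 7: S0 reads c2=3 → after 1×micro: -4317/128; S1 reads c0=-4317/128 → after 2×micro: 0; S2 reads c0=-4317/128 → after 3×micro: 0 ⇒ (c0=-4317/128, c1=0, c2=0)

first divergence at macro-step: 1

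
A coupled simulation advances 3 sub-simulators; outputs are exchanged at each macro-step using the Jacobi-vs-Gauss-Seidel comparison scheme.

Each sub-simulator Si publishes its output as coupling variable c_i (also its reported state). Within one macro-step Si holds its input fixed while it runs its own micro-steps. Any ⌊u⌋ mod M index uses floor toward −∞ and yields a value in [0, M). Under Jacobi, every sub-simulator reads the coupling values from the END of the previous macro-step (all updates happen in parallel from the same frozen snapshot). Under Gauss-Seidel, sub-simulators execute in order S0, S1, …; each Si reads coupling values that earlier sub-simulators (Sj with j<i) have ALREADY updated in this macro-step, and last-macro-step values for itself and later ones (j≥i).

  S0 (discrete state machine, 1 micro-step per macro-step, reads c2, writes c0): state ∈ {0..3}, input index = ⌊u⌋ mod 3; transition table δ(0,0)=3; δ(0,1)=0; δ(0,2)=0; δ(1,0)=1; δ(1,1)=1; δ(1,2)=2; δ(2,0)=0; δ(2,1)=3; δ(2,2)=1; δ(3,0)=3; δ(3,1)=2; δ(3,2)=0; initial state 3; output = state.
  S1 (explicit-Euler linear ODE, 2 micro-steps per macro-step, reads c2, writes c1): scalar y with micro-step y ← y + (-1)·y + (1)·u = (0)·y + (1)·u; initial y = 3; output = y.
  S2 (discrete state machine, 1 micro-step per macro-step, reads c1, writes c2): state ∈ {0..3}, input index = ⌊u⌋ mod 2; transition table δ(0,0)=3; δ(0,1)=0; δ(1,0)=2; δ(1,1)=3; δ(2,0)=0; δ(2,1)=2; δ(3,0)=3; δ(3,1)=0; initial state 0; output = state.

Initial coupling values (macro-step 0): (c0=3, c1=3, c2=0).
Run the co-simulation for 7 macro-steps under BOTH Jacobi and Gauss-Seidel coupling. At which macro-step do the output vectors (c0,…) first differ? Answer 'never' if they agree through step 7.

[Jacobi] macro 1: S0 reads c2=0 → after 1×micro: 3; S1 reads c2=0 → after 2×micro: 0; S2 reads c1=3 → after 1×micro: 0 ⇒ (c0=3, c1=0, c2=0)
[Jacobi] macro 2: S0 reads c2=0 → after 1×micro: 3; S1 reads c2=0 → after 2×micro: 0; S2 reads c1=0 → after 1×micro: 3 ⇒ (c0=3, c1=0, c2=3)
[Jacobi] macro 3: S0 reads c2=3 → after 1×micro: 3; S1 reads c2=3 → after 2×micro: 3; S2 reads c1=0 → after 1×micro: 3 ⇒ (c0=3, c1=3, c2=3)
[Jacobi] macro 4: S0 reads c2=3 → after 1×micro: 3; S1 reads c2=3 → after 2×micro: 3; S2 reads c1=3 → after 1×micro: 0 ⇒ (c0=3, c1=3, c2=0)
[Jacobi] macro 5: S0 reads c2=0 → after 1×micro: 3; S1 reads c2=0 → after 2×micro: 0; S2 reads c1=3 → after 1×micro: 0 ⇒ (c0=3, c1=0, c2=0)
[Jacobi] macro 6: S0 reads c2=0 → after 1×micro: 3; S1 reads c2=0 → after 2×micro: 0; S2 reads c1=0 → after 1×micro: 3 ⇒ (c0=3, c1=0, c2=3)
[Jacobi] macro 7: S0 reads c2=3 → after 1×micro: 3; S1 reads c2=3 → after 2×micro: 3; S2 reads c1=0 → after 1×micro: 3 ⇒ (c0=3, c1=3, c2=3)
[Gauss-Seidel] macro 1: S0 reads c2=0 → after 1×micro: 3; S1 reads c2=0 → after 2×micro: 0; S2 reads c1=0 → after 1×micro: 3 ⇒ (c0=3, c1=0, c2=3)
[Gauss-Seidel] macro 2: S0 reads c2=3 → after 1×micro: 3; S1 reads c2=3 → after 2×micro: 3; S2 reads c1=3 → after 1×micro: 0 ⇒ (c0=3, c1=3, c2=0)
[Gauss-Seidel] macro 3: S0 reads c2=0 → after 1×micro: 3; S1 reads c2=0 → after 2×micro: 0; S2 reads c1=0 → after 1×micro: 3 ⇒ (c0=3, c1=0, c2=3)
[Gauss-Seidel] macro 4: S0 reads c2=3 → after 1×micro: 3; S1 reads c2=3 → after 2×micro: 3; S2 reads c1=3 → after 1×micro: 0 ⇒ (c0=3, c1=3, c2=0)
[Gauss-Seidel] macro 5: S0 reads c2=0 → after 1×micro: 3; S1 reads c2=0 → after 2×micro: 0; S2 reads c1=0 → after 1×micro: 3 ⇒ (c0=3, c1=0, c2=3)
[Gauss-Seidel] macro 6: S0 reads c2=3 → after 1×micro: 3; S1 reads c2=3 → after 2×micro: 3; S2 reads c1=3 → after 1×micro: 0 ⇒ (c0=3, c1=3, c2=0)
[Gauss-Seidel] macro 7: S0 reads c2=0 → after 1×micro: 3; S1 reads c2=0 → after 2×micro: 0; S2 reads c1=0 → after 1×micro: 3 ⇒ (c0=3, c1=0, c2=3)

first divergence at macro-step: 1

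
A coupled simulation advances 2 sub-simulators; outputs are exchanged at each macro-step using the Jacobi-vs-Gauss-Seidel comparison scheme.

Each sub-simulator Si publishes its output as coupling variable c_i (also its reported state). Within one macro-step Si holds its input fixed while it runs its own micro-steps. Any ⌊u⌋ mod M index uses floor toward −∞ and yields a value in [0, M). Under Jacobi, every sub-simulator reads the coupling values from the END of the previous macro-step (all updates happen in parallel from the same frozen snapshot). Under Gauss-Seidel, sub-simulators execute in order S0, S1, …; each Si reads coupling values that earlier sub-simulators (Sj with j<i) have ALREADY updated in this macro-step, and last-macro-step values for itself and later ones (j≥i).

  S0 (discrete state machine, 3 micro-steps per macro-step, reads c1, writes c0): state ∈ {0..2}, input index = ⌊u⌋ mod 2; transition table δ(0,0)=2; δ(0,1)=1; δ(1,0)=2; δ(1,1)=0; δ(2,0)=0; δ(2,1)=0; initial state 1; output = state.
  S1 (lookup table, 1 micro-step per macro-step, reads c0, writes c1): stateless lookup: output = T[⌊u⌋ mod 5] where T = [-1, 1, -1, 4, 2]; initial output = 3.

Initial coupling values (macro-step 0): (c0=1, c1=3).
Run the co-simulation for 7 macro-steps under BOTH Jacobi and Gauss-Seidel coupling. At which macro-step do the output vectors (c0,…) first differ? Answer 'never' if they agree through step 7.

first divergence at macro-step: 1

[Jacobi] macro 1: S0 reads c1=3 → after 3×micro: 0; S1 reads c0=1 → after 1×micro: 1 ⇒ (c0=0, c1=1)
[Jacobi] macro 2: S0 reads c1=1 → after 3×micro: 1; S1 reads c0=0 → after 1×micro: -1 ⇒ (c0=1, c1=-1)
[Jacobi] macro 3: S0 reads c1=-1 → after 3×micro: 0; S1 reads c0=1 → after 1×micro: 1 ⇒ (c0=0, c1=1)
[Jacobi] macro 4: S0 reads c1=1 → after 3×micro: 1; S1 reads c0=0 → after 1×micro: -1 ⇒ (c0=1, c1=-1)
[Jacobi] macro 5: S0 reads c1=-1 → after 3×micro: 0; S1 reads c0=1 → after 1×micro: 1 ⇒ (c0=0, c1=1)
[Jacobi] macro 6: S0 reads c1=1 → after 3×micro: 1; S1 reads c0=0 → after 1×micro: -1 ⇒ (c0=1, c1=-1)
[Jacobi] macro 7: S0 reads c1=-1 → after 3×micro: 0; S1 reads c0=1 → after 1×micro: 1 ⇒ (c0=0, c1=1)
[Gauss-Seidel] macro 1: S0 reads c1=3 → after 3×micro: 0; S1 reads c0=0 → after 1×micro: -1 ⇒ (c0=0, c1=-1)
[Gauss-Seidel] macro 2: S0 reads c1=-1 → after 3×micro: 1; S1 reads c0=1 → after 1×micro: 1 ⇒ (c0=1, c1=1)
[Gauss-Seidel] macro 3: S0 reads c1=1 → after 3×micro: 0; S1 reads c0=0 → after 1×micro: -1 ⇒ (c0=0, c1=-1)
[Gauss-Seidel] macro 4: S0 reads c1=-1 → after 3×micro: 1; S1 reads c0=1 → after 1×micro: 1 ⇒ (c0=1, c1=1)
[Gauss-Seidel] macro 5: S0 reads c1=1 → after 3×micro: 0; S1 reads c0=0 → after 1×micro: -1 ⇒ (c0=0, c1=-1)
[Gauss-Seidel] macro 6: S0 reads c1=-1 → after 3×micro: 1; S1 reads c0=1 → after 1×micro: 1 ⇒ (c0=1, c1=1)
[Gauss-Seidel] macro 7: S0 reads c1=1 → after 3×micro: 0; S1 reads c0=0 → after 1×micro: -1 ⇒ (c0=0, c1=-1)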